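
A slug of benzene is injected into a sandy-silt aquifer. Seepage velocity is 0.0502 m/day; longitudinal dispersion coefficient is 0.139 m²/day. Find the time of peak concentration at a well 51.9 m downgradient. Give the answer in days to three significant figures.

980 days

For the 1D instantaneous-source solution, setting ∂C/∂t = 0 at fixed x gives v²t² + 2Dt − x² = 0, so t = (√(D² + v²x²) − D)/v².
√(D² + v²x²) = √(0.139² + 0.0502² × 51.9²) = 2.609; v² = 0.00252004.
t = (2.609 − 0.139)/0.00252004 = 980 days (vs. the pure-advection estimate x/v = 1030 d).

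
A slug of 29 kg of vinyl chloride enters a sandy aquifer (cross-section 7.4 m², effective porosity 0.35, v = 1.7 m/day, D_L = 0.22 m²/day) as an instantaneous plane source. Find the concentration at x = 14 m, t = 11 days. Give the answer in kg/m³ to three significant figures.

0.207 kg/m³

For an instantaneous plane source, C(x,t) = M/(n_e·A·√(4πDt)) · exp(−(x−vt)²/(4Dt)), with n_e·A the pore (flow) area.
Plume center vt = 1.7 × 11 = 18.7 m, so the well at 14 m is 4.7 m upgradient of the peak.
√(4πDt) = 5.515 m, giving peak height M/(n_e·A·√(4πDt)) = 29/(0.35 × 7.4 × 5.515) = 2.030 kg/m³.
(x−vt)²/(4Dt) = (-4.7)²/(4 × 0.22 × 11) = 2.282; exp(−2.282) = 0.1021.
C = 2.030 × 0.1021 = 0.207 kg/m³.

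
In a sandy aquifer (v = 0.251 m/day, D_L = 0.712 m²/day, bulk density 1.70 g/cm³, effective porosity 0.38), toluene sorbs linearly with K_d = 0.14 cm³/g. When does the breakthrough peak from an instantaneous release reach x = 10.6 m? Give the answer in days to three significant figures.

Retardation factor R = 1 + ρ_b·K_d/n = 1 + 1.70 × 0.14/0.38 = 1.626.
Sorption retards both mechanisms: v_R = v/R = 0.1544 m/day, D_R = D/R = 0.4379 m²/day.
Peak time from v_R²t² + 2D_R t − x² = 0: t = (√(D_R² + v_R²x²) − D_R)/v_R².
√(D_R² + v_R²x²) = √(0.4379² + 0.1544² × 10.6²) = 1.694; v_R² = 0.02384.
t = (1.694 − 0.4379)/0.02384 = 52.7 days.

52.7 days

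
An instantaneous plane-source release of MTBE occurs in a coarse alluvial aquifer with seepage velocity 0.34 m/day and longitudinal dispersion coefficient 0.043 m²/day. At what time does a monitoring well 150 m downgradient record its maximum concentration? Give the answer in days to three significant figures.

For the 1D instantaneous-source solution, setting ∂C/∂t = 0 at fixed x gives v²t² + 2Dt − x² = 0, so t = (√(D² + v²x²) − D)/v².
√(D² + v²x²) = √(0.043² + 0.34² × 150²) = 51.00; v² = 0.1156.
t = (51.00 − 0.043)/0.1156 = 441 days (vs. the pure-advection estimate x/v = 441 d).

441 days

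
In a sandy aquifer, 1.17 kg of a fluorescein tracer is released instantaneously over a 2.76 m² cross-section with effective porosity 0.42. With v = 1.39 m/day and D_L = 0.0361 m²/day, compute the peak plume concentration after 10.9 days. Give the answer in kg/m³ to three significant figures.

The peak of an instantaneous 1D plume sits at x = vt; there the Gaussian factor is 1 and C_max = M/(n_e·A·√(4πDt)), where n_e·A is the pore area the mass is dissolved in.
√(4πDt) = √(4π × 0.0361 × 10.9) = 2.224 m, so C_max = 1.17/(0.42 × 2.76 × 2.224) = 0.454 kg/m³.

0.454 kg/m³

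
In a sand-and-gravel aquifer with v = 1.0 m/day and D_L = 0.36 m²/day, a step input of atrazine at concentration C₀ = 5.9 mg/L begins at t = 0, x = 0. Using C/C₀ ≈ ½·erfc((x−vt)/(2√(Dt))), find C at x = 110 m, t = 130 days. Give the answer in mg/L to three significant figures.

For a continuous step input, C/C₀ ≈ ½·erfc((x−vt)/(2√(Dt))).
vt = 1.0 × 130 = 130 m and 2√(Dt) = 2√(0.36 × 130) = 13.68 m.
Argument (x−vt)/(2√(Dt)) = (110 − 130)/13.68 = -1.462; ½·erfc(-1.462) = 0.9807.
C = 5.9 × 0.9807 = 5.79 mg/L.

5.79 mg/L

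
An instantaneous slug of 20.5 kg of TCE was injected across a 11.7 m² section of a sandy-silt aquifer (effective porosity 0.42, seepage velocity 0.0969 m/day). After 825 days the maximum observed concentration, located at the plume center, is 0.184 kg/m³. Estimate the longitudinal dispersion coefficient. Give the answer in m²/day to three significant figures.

At the plume center C_max = M/(n_e·A·√(4πDt)), so D = M²/(4πt·(n_e·A·C_max)²).
n_e·A·C_max = 0.42 × 11.7 × 0.184 = 0.9042 kg/m.
D = 20.5²/(4π × 825 × 0.9042²) = 0.0496 m²/day.

0.0496 m²/day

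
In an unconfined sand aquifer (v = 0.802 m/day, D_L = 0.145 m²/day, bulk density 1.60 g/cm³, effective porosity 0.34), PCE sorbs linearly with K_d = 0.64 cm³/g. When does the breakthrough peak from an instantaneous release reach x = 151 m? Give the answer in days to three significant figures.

Retardation factor R = 1 + ρ_b·K_d/n = 1 + 1.60 × 0.64/0.34 = 4.012.
Sorption retards both mechanisms: v_R = v/R = 0.1999 m/day, D_R = D/R = 0.03614 m²/day.
Peak time from v_R²t² + 2D_R t − x² = 0: t = (√(D_R² + v_R²x²) − D_R)/v_R².
√(D_R² + v_R²x²) = √(0.03614² + 0.1999² × 151²) = 30.18; v_R² = 0.03996.
t = (30.18 − 0.03614)/0.03996 = 754 days.

754 days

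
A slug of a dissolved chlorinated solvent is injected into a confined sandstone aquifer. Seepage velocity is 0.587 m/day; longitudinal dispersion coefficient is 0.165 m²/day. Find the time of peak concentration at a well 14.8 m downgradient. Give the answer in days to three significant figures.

For the 1D instantaneous-source solution, setting ∂C/∂t = 0 at fixed x gives v²t² + 2Dt − x² = 0, so t = (√(D² + v²x²) − D)/v².
√(D² + v²x²) = √(0.165² + 0.587² × 14.8²) = 8.689; v² = 0.344569.
t = (8.689 − 0.165)/0.344569 = 24.7 days (vs. the pure-advection estimate x/v = 25.2 d).

24.7 days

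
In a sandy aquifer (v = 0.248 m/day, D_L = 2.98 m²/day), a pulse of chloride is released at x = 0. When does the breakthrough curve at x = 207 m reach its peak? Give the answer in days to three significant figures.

788 days

For the 1D instantaneous-source solution, setting ∂C/∂t = 0 at fixed x gives v²t² + 2Dt − x² = 0, so t = (√(D² + v²x²) − D)/v².
√(D² + v²x²) = √(2.98² + 0.248² × 207²) = 51.42; v² = 0.061504.
t = (51.42 − 2.98)/0.061504 = 788 days (vs. the pure-advection estimate x/v = 835 d).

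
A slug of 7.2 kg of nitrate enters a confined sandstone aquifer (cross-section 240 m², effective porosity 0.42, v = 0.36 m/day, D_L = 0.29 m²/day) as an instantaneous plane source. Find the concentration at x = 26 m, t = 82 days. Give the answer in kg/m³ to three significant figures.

For an instantaneous plane source, C(x,t) = M/(n_e·A·√(4πDt)) · exp(−(x−vt)²/(4Dt)), with n_e·A the pore (flow) area.
Plume center vt = 0.36 × 82 = 29.52 m, so the well at 26 m is 3.52 m upgradient of the peak.
√(4πDt) = 17.29 m, giving peak height M/(n_e·A·√(4πDt)) = 7.2/(0.42 × 240 × 17.29) = 0.004131 kg/m³.
(x−vt)²/(4Dt) = (-3.52)²/(4 × 0.29 × 82) = 0.1303; exp(−0.1303) = 0.8778.
C = 0.004131 × 0.8778 = 0.00363 kg/m³.

0.00363 kg/m³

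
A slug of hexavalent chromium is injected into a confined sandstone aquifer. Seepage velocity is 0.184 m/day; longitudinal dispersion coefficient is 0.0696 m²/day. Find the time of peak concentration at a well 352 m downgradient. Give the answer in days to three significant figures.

For the 1D instantaneous-source solution, setting ∂C/∂t = 0 at fixed x gives v²t² + 2Dt − x² = 0, so t = (√(D² + v²x²) − D)/v².
√(D² + v²x²) = √(0.0696² + 0.184² × 352²) = 64.77; v² = 0.033856.
t = (64.77 − 0.0696)/0.033856 = 1910 days (vs. the pure-advection estimate x/v = 1910 d).

1910 days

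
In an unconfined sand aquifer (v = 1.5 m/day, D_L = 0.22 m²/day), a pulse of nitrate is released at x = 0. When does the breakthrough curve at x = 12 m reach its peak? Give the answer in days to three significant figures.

For the 1D instantaneous-source solution, setting ∂C/∂t = 0 at fixed x gives v²t² + 2Dt − x² = 0, so t = (√(D² + v²x²) − D)/v².
√(D² + v²x²) = √(0.22² + 1.5² × 12²) = 18.00; v² = 2.25.
t = (18.00 − 0.22)/2.25 = 7.90 days (vs. the pure-advection estimate x/v = 8.00 d).

7.90 days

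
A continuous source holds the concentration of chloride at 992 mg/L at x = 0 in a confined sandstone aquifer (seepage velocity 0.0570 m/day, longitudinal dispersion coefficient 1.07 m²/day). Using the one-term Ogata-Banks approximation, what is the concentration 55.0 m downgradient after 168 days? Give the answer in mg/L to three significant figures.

For a continuous step input, C/C₀ ≈ ½·erfc((x−vt)/(2√(Dt))).
vt = 0.0570 × 168 = 9.576 m and 2√(Dt) = 2√(1.07 × 168) = 26.81 m.
Argument (x−vt)/(2√(Dt)) = (55.0 − 9.576)/26.81 = 1.694; ½·erfc(1.694) = 0.008295.
C = 992 × 0.008295 = 8.23 mg/L.

8.23 mg/L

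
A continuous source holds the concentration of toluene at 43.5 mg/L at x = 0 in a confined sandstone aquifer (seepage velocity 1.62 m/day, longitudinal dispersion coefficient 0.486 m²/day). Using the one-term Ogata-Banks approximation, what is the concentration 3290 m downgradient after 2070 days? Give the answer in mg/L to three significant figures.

For a continuous step input, C/C₀ ≈ ½·erfc((x−vt)/(2√(Dt))).
vt = 1.62 × 2070 = 3353.4 m and 2√(Dt) = 2√(0.486 × 2070) = 63.44 m.
Argument (x−vt)/(2√(Dt)) = (3290 − 3353.4)/63.44 = -0.9994; ½·erfc(-0.9994) = 0.9212.
C = 43.5 × 0.9212 = 40.1 mg/L.

40.1 mg/L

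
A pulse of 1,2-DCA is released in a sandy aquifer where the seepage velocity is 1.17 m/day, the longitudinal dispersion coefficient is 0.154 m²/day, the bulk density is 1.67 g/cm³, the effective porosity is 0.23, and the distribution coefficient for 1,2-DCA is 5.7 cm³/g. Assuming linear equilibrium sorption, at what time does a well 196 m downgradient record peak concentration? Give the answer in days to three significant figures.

7100 days

Retardation factor R = 1 + ρ_b·K_d/n = 1 + 1.67 × 5.7/0.23 = 42.39.
Sorption retards both mechanisms: v_R = v/R = 0.02760 m/day, D_R = D/R = 0.003633 m²/day.
Peak time from v_R²t² + 2D_R t − x² = 0: t = (√(D_R² + v_R²x²) − D_R)/v_R².
√(D_R² + v_R²x²) = √(0.003633² + 0.02760² × 196²) = 5.410; v_R² = 0.0007618.
t = (5.410 − 0.003633)/0.0007618 = 7100 days.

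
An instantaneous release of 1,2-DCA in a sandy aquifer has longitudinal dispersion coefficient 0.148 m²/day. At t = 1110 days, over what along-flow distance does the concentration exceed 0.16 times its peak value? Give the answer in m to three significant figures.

69.4 m

The plume is Gaussian with σ = √(2Dt) = √(2 × 0.148 × 1110) = 18.13 m.
C/C_peak = exp(−Δx²/(2σ²)) = 0.16 ⇒ Δx = σ·√(−2 ln 0.16) = 18.13 × 1.914 = 34.70 m.
Width = 2Δx = 69.4 m.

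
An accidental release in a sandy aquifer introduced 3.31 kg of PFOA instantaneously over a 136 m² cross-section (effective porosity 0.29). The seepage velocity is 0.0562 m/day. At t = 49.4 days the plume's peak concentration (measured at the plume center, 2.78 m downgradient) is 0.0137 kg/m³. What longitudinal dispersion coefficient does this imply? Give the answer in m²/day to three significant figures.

0.0605 m²/day

At the plume center C_max = M/(n_e·A·√(4πDt)), so D = M²/(4πt·(n_e·A·C_max)²).
n_e·A·C_max = 0.29 × 136 × 0.0137 = 0.5403 kg/m.
D = 3.31²/(4π × 49.4 × 0.5403²) = 0.0605 m²/day.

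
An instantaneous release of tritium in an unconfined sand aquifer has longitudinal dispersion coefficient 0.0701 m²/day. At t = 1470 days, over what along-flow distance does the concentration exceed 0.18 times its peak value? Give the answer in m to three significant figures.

The plume is Gaussian with σ = √(2Dt) = √(2 × 0.0701 × 1470) = 14.36 m.
C/C_peak = exp(−Δx²/(2σ²)) = 0.18 ⇒ Δx = σ·√(−2 ln 0.18) = 14.36 × 1.852 = 26.59 m.
Width = 2Δx = 53.2 m.

53.2 m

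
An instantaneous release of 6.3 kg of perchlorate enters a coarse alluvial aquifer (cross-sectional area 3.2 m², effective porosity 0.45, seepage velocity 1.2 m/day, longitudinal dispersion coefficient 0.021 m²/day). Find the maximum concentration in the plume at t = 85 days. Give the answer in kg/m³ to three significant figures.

The peak of an instantaneous 1D plume sits at x = vt; there the Gaussian factor is 1 and C_max = M/(n_e·A·√(4πDt)), where n_e·A is the pore area the mass is dissolved in.
√(4πDt) = √(4π × 0.021 × 85) = 4.736 m, so C_max = 6.3/(0.45 × 3.2 × 4.736) = 0.924 kg/m³.

0.924 kg/m³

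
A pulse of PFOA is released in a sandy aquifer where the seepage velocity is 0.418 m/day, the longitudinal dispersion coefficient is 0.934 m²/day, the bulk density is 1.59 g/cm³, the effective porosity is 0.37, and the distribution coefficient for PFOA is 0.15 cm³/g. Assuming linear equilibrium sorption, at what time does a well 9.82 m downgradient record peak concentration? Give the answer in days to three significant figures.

Retardation factor R = 1 + ρ_b·K_d/n = 1 + 1.59 × 0.15/0.37 = 1.645.
Sorption retards both mechanisms: v_R = v/R = 0.2541 m/day, D_R = D/R = 0.5678 m²/day.
Peak time from v_R²t² + 2D_R t − x² = 0: t = (√(D_R² + v_R²x²) − D_R)/v_R².
√(D_R² + v_R²x²) = √(0.5678² + 0.2541² × 9.82²) = 2.559; v_R² = 0.06457.
t = (2.559 − 0.5678)/0.06457 = 30.8 days.

30.8 days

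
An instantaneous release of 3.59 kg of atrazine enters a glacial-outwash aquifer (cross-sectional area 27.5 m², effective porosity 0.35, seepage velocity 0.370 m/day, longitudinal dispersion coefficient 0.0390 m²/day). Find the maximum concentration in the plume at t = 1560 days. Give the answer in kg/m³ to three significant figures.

0.0135 kg/m³

The peak of an instantaneous 1D plume sits at x = vt; there the Gaussian factor is 1 and C_max = M/(n_e·A·√(4πDt)), where n_e·A is the pore area the mass is dissolved in.
√(4πDt) = √(4π × 0.0390 × 1560) = 27.65 m, so C_max = 3.59/(0.35 × 27.5 × 27.65) = 0.0135 kg/m³.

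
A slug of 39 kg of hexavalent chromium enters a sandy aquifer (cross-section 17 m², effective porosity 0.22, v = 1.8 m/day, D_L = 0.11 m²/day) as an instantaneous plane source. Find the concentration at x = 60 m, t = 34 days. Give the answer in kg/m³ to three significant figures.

1.38 kg/m³

For an instantaneous plane source, C(x,t) = M/(n_e·A·√(4πDt)) · exp(−(x−vt)²/(4Dt)), with n_e·A the pore (flow) area.
Plume center vt = 1.8 × 34 = 61.2 m, so the well at 60 m is 1.2 m upgradient of the peak.
√(4πDt) = 6.856 m, giving peak height M/(n_e·A·√(4πDt)) = 39/(0.22 × 17 × 6.856) = 1.521 kg/m³.
(x−vt)²/(4Dt) = (-1.2)²/(4 × 0.11 × 34) = 0.09626; exp(−0.09626) = 0.9082.
C = 1.521 × 0.9082 = 1.38 kg/m³.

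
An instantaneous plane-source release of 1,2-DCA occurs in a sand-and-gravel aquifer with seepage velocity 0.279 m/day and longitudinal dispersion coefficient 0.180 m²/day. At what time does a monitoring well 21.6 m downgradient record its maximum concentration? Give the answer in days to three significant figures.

For the 1D instantaneous-source solution, setting ∂C/∂t = 0 at fixed x gives v²t² + 2Dt − x² = 0, so t = (√(D² + v²x²) − D)/v².
√(D² + v²x²) = √(0.180² + 0.279² × 21.6²) = 6.029; v² = 0.077841.
t = (6.029 − 0.180)/0.077841 = 75.1 days (vs. the pure-advection estimate x/v = 77.4 d).

75.1 days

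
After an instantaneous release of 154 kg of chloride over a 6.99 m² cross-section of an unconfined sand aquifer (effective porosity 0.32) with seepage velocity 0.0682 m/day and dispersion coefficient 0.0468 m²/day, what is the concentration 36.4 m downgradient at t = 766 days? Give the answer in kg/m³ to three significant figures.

For an instantaneous plane source, C(x,t) = M/(n_e·A·√(4πDt)) · exp(−(x−vt)²/(4Dt)), with n_e·A the pore (flow) area.
Plume center vt = 0.0682 × 766 = 52.2412 m, so the well at 36.4 m is 15.8412 m upgradient of the peak.
√(4πDt) = 21.22 m, giving peak height M/(n_e·A·√(4πDt)) = 154/(0.32 × 6.99 × 21.22) = 3.245 kg/m³.
(x−vt)²/(4Dt) = (-15.8412)²/(4 × 0.0468 × 766) = 1.750; exp(−1.750) = 0.1738.
C = 3.245 × 0.1738 = 0.564 kg/m³.

0.564 kg/m³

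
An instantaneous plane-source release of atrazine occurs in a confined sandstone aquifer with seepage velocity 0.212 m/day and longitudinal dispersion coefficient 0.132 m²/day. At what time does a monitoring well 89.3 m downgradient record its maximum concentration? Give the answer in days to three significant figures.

For the 1D instantaneous-source solution, setting ∂C/∂t = 0 at fixed x gives v²t² + 2Dt − x² = 0, so t = (√(D² + v²x²) − D)/v².
√(D² + v²x²) = √(0.132² + 0.212² × 89.3²) = 18.93; v² = 0.044944.
t = (18.93 − 0.132)/0.044944 = 418 days (vs. the pure-advection estimate x/v = 421 d).

418 days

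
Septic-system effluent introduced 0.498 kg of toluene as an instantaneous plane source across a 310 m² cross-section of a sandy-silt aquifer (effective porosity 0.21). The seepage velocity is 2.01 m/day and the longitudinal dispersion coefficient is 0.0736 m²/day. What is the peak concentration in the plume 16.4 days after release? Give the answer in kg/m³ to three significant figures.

0.00196 kg/m³

The peak of an instantaneous 1D plume sits at x = vt; there the Gaussian factor is 1 and C_max = M/(n_e·A·√(4πDt)), where n_e·A is the pore area the mass is dissolved in.
√(4πDt) = √(4π × 0.0736 × 16.4) = 3.895 m, so C_max = 0.498/(0.21 × 310 × 3.895) = 0.00196 kg/m³.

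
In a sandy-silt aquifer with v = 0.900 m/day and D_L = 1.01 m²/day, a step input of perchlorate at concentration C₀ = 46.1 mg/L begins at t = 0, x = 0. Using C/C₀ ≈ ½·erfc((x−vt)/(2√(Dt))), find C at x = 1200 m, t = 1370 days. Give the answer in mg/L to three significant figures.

33.9 mg/L

For a continuous step input, C/C₀ ≈ ½·erfc((x−vt)/(2√(Dt))).
vt = 0.900 × 1370 = 1233 m and 2√(Dt) = 2√(1.01 × 1370) = 74.40 m.
Argument (x−vt)/(2√(Dt)) = (1200 − 1233)/74.40 = -0.4435; ½·erfc(-0.4435) = 0.7347.
C = 46.1 × 0.7347 = 33.9 mg/L.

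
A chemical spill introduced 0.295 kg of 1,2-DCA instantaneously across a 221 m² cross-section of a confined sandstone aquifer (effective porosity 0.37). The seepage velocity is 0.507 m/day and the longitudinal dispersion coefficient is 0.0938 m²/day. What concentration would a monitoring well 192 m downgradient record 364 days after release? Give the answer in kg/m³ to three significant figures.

For an instantaneous plane source, C(x,t) = M/(n_e·A·√(4πDt)) · exp(−(x−vt)²/(4Dt)), with n_e·A the pore (flow) area.
Plume center vt = 0.507 × 364 = 184.548 m, so the well at 192 m is 7.452 m downgradient of the peak.
√(4πDt) = 20.71 m, giving peak height M/(n_e·A·√(4πDt)) = 0.295/(0.37 × 221 × 20.71) = 0.0001742 kg/m³.
(x−vt)²/(4Dt) = (7.452)²/(4 × 0.0938 × 364) = 0.4066; exp(−0.4066) = 0.6659.
C = 0.0001742 × 0.6659 = 0.000116 kg/m³.

0.000116 kg/m³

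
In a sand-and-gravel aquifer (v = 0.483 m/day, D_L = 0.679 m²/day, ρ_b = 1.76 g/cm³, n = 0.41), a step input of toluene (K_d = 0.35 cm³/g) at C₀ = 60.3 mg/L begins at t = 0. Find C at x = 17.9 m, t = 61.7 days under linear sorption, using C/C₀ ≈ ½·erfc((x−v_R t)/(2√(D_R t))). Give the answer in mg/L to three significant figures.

Retardation factor R = 1 + ρ_b·K_d/n = 1 + 1.76 × 0.35/0.41 = 2.502.
Sorption retards both mechanisms: v_R = v/R = 0.1930 m/day, D_R = D/R = 0.2714 m²/day.
v_R·t = 0.1930 × 61.7 = 11.9081 m; 2√(D_R t) = 8.184 m; argument = (17.9 − 11.9081)/8.184 = 0.7321.
C = C₀ × ½·erfc(0.7321) = 60.3 × 0.1503 = 9.06 mg/L.

9.06 mg/L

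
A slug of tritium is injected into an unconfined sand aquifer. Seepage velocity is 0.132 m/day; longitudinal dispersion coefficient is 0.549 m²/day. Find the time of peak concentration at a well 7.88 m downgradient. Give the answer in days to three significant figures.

36.0 days

For the 1D instantaneous-source solution, setting ∂C/∂t = 0 at fixed x gives v²t² + 2Dt − x² = 0, so t = (√(D² + v²x²) − D)/v².
√(D² + v²x²) = √(0.549² + 0.132² × 7.88²) = 1.176; v² = 0.017424.
t = (1.176 − 0.549)/0.017424 = 36.0 days (vs. the pure-advection estimate x/v = 59.7 d).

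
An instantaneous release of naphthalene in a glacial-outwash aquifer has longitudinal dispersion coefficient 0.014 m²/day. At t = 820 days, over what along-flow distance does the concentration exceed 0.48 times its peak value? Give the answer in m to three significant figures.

The plume is Gaussian with σ = √(2Dt) = √(2 × 0.014 × 820) = 4.792 m.
C/C_peak = exp(−Δx²/(2σ²)) = 0.48 ⇒ Δx = σ·√(−2 ln 0.48) = 4.792 × 1.212 = 5.808 m.
Width = 2Δx = 11.6 m.

11.6 m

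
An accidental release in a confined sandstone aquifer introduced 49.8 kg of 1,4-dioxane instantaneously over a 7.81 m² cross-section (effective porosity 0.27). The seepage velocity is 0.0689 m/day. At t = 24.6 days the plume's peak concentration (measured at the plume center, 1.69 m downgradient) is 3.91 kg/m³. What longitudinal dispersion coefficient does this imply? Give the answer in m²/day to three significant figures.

0.118 m²/day

At the plume center C_max = M/(n_e·A·√(4πDt)), so D = M²/(4πt·(n_e·A·C_max)²).
n_e·A·C_max = 0.27 × 7.81 × 3.91 = 8.245 kg/m.
D = 49.8²/(4π × 24.6 × 8.245²) = 0.118 m²/day.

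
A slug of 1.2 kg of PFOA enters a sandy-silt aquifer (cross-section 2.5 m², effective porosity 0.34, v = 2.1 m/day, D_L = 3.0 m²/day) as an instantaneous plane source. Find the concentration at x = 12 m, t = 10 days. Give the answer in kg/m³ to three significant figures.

0.0370 kg/m³

For an instantaneous plane source, C(x,t) = M/(n_e·A·√(4πDt)) · exp(−(x−vt)²/(4Dt)), with n_e·A the pore (flow) area.
Plume center vt = 2.1 × 10 = 21 m, so the well at 12 m is 9 m upgradient of the peak.
√(4πDt) = 19.42 m, giving peak height M/(n_e·A·√(4πDt)) = 1.2/(0.34 × 2.5 × 19.42) = 0.07270 kg/m³.
(x−vt)²/(4Dt) = (-9)²/(4 × 3.0 × 10) = 0.6750; exp(−0.6750) = 0.5092.
C = 0.07270 × 0.5092 = 0.0370 kg/m³.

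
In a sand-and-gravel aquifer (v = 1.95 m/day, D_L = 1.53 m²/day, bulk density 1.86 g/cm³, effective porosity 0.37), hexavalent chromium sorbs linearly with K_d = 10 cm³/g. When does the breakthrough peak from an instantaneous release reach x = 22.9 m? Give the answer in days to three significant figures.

Retardation factor R = 1 + ρ_b·K_d/n = 1 + 1.86 × 10/0.37 = 51.27.
Sorption retards both mechanisms: v_R = v/R = 0.03803 m/day, D_R = D/R = 0.02984 m²/day.
Peak time from v_R²t² + 2D_R t − x² = 0: t = (√(D_R² + v_R²x²) − D_R)/v_R².
√(D_R² + v_R²x²) = √(0.02984² + 0.03803² × 22.9²) = 0.8714; v_R² = 0.001446.
t = (0.8714 − 0.02984)/0.001446 = 582 days.

582 days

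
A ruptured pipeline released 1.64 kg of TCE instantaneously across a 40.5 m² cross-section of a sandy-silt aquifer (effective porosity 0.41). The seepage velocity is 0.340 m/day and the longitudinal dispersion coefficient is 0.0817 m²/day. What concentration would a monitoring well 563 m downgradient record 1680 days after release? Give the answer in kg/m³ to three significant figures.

For an instantaneous plane source, C(x,t) = M/(n_e·A·√(4πDt)) · exp(−(x−vt)²/(4Dt)), with n_e·A the pore (flow) area.
Plume center vt = 0.340 × 1680 = 571.2 m, so the well at 563 m is 8.2 m upgradient of the peak.
√(4πDt) = 41.53 m, giving peak height M/(n_e·A·√(4πDt)) = 1.64/(0.41 × 40.5 × 41.53) = 0.002378 kg/m³.
(x−vt)²/(4Dt) = (-8.2)²/(4 × 0.0817 × 1680) = 0.1225; exp(−0.1225) = 0.8847.
C = 0.002378 × 0.8847 = 0.00210 kg/m³.

0.00210 kg/m³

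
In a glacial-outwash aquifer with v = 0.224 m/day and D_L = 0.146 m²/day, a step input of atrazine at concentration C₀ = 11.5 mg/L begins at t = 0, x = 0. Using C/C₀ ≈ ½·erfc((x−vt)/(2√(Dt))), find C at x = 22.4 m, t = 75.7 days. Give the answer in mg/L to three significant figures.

For a continuous step input, C/C₀ ≈ ½·erfc((x−vt)/(2√(Dt))).
vt = 0.224 × 75.7 = 16.9568 m and 2√(Dt) = 2√(0.146 × 75.7) = 6.649 m.
Argument (x−vt)/(2√(Dt)) = (22.4 − 16.9568)/6.649 = 0.8186; ½·erfc(0.8186) = 0.1235.
C = 11.5 × 0.1235 = 1.42 mg/L.

1.42 mg/L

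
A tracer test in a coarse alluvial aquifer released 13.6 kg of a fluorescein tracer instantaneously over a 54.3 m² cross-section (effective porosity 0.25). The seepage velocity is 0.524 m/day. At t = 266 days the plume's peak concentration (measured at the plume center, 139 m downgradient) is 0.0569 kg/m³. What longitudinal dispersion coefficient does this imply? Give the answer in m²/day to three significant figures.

0.0927 m²/day

At the plume center C_max = M/(n_e·A·√(4πDt)), so D = M²/(4πt·(n_e·A·C_max)²).
n_e·A·C_max = 0.25 × 54.3 × 0.0569 = 0.7724 kg/m.
D = 13.6²/(4π × 266 × 0.7724²) = 0.0927 m²/day.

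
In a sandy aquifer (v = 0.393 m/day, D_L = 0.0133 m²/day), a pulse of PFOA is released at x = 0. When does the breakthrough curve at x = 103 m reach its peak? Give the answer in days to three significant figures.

262 days

For the 1D instantaneous-source solution, setting ∂C/∂t = 0 at fixed x gives v²t² + 2Dt − x² = 0, so t = (√(D² + v²x²) − D)/v².
√(D² + v²x²) = √(0.0133² + 0.393² × 103²) = 40.48; v² = 0.154449.
t = (40.48 − 0.0133)/0.154449 = 262 days (vs. the pure-advection estimate x/v = 262 d).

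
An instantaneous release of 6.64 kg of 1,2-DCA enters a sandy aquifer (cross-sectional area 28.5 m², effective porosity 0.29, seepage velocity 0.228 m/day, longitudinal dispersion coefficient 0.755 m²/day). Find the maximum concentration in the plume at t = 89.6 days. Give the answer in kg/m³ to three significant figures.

The peak of an instantaneous 1D plume sits at x = vt; there the Gaussian factor is 1 and C_max = M/(n_e·A·√(4πDt)), where n_e·A is the pore area the mass is dissolved in.
√(4πDt) = √(4π × 0.755 × 89.6) = 29.16 m, so C_max = 6.64/(0.29 × 28.5 × 29.16) = 0.0276 kg/m³.

0.0276 kg/m³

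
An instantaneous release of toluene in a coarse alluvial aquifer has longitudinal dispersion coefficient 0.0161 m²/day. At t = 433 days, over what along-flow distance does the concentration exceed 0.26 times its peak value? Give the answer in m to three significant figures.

The plume is Gaussian with σ = √(2Dt) = √(2 × 0.0161 × 433) = 3.734 m.
C/C_peak = exp(−Δx²/(2σ²)) = 0.26 ⇒ Δx = σ·√(−2 ln 0.26) = 3.734 × 1.641 = 6.127 m.
Width = 2Δx = 12.3 m.

12.3 m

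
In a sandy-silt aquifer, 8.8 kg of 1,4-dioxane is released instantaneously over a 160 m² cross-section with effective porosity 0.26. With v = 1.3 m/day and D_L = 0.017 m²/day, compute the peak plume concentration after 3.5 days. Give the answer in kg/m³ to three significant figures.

0.245 kg/m³

The peak of an instantaneous 1D plume sits at x = vt; there the Gaussian factor is 1 and C_max = M/(n_e·A·√(4πDt)), where n_e·A is the pore area the mass is dissolved in.
√(4πDt) = √(4π × 0.017 × 3.5) = 0.8647 m, so C_max = 8.8/(0.26 × 160 × 0.8647) = 0.245 kg/m³.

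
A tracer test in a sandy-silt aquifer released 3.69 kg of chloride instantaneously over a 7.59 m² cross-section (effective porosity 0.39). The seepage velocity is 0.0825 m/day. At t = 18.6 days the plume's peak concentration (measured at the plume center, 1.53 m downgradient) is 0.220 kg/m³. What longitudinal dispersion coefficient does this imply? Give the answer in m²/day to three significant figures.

At the plume center C_max = M/(n_e·A·√(4πDt)), so D = M²/(4πt·(n_e·A·C_max)²).
n_e·A·C_max = 0.39 × 7.59 × 0.220 = 0.6512 kg/m.
D = 3.69²/(4π × 18.6 × 0.6512²) = 0.137 m²/day.

0.137 m²/day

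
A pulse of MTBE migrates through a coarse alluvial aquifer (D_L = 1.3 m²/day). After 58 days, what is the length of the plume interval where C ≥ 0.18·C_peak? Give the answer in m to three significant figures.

45.5 m

The plume is Gaussian with σ = √(2Dt) = √(2 × 1.3 × 58) = 12.28 m.
C/C_peak = exp(−Δx²/(2σ²)) = 0.18 ⇒ Δx = σ·√(−2 ln 0.18) = 12.28 × 1.852 = 22.74 m.
Width = 2Δx = 45.5 m.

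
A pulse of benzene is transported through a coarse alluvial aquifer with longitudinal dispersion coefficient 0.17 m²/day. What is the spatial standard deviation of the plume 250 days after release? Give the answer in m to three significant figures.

Dispersive spreading gives a Gaussian with σ² = 2Dt; advection only shifts the center.
σ = √(2 × 0.17 × 250) = 9.22 m.

9.22 m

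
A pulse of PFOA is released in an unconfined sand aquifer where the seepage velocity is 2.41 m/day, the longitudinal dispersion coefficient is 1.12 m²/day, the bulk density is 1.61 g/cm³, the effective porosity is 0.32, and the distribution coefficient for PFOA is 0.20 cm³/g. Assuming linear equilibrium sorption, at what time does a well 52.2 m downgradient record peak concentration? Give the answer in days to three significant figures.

43.1 days

Retardation factor R = 1 + ρ_b·K_d/n = 1 + 1.61 × 0.20/0.32 = 2.006.
Sorption retards both mechanisms: v_R = v/R = 1.201 m/day, D_R = D/R = 0.5583 m²/day.
Peak time from v_R²t² + 2D_R t − x² = 0: t = (√(D_R² + v_R²x²) − D_R)/v_R².
√(D_R² + v_R²x²) = √(0.5583² + 1.201² × 52.2²) = 62.69; v_R² = 1.442.
t = (62.69 − 0.5583)/1.442 = 43.1 days.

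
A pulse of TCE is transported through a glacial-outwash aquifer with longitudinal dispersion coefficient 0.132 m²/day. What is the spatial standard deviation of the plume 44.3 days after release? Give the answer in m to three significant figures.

Dispersive spreading gives a Gaussian with σ² = 2Dt; advection only shifts the center.
σ = √(2 × 0.132 × 44.3) = 3.42 m.

3.42 m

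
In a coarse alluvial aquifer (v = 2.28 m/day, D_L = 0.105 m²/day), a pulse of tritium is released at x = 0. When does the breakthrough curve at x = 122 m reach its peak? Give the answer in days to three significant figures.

53.5 days

For the 1D instantaneous-source solution, setting ∂C/∂t = 0 at fixed x gives v²t² + 2Dt − x² = 0, so t = (√(D² + v²x²) − D)/v².
√(D² + v²x²) = √(0.105² + 2.28² × 122²) = 278.2; v² = 5.1984.
t = (278.2 − 0.105)/5.1984 = 53.5 days (vs. the pure-advection estimate x/v = 53.5 d).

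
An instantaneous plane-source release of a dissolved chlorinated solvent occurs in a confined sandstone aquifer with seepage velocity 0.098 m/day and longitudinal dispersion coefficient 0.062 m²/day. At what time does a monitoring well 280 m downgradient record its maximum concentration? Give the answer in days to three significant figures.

For the 1D instantaneous-source solution, setting ∂C/∂t = 0 at fixed x gives v²t² + 2Dt − x² = 0, so t = (√(D² + v²x²) − D)/v².
√(D² + v²x²) = √(0.062² + 0.098² × 280²) = 27.44; v² = 0.009604.
t = (27.44 − 0.062)/0.009604 = 2850 days (vs. the pure-advection estimate x/v = 2860 d).

2850 days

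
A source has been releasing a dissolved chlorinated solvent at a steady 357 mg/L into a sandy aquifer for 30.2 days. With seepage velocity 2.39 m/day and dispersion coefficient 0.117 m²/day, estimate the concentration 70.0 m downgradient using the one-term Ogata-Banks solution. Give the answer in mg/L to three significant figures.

For a continuous step input, C/C₀ ≈ ½·erfc((x−vt)/(2√(Dt))).
vt = 2.39 × 30.2 = 72.178 m and 2√(Dt) = 2√(0.117 × 30.2) = 3.759 m.
Argument (x−vt)/(2√(Dt)) = (70.0 − 72.178)/3.759 = -0.5794; ½·erfc(-0.5794) = 0.7937.
C = 357 × 0.7937 = 283 mg/L.

283 mg/L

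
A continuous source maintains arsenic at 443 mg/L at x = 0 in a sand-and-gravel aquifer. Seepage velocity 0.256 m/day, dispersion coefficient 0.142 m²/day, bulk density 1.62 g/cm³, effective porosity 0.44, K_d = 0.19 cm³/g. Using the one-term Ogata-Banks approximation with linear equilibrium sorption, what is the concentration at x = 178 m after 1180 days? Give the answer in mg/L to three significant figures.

Retardation factor R = 1 + ρ_b·K_d/n = 1 + 1.62 × 0.19/0.44 = 1.700.
Sorption retards both mechanisms: v_R = v/R = 0.1506 m/day, D_R = D/R = 0.08353 m²/day.
v_R·t = 0.1506 × 1180 = 177.708 m; 2√(D_R t) = 19.86 m; argument = (178 − 177.708)/19.86 = 0.01470.
C = C₀ × ½·erfc(0.01470) = 443 × 0.4917 = 218 mg/L.

218 mg/L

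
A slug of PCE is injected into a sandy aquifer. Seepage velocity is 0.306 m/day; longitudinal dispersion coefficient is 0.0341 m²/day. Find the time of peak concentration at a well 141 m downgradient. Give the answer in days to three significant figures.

For the 1D instantaneous-source solution, setting ∂C/∂t = 0 at fixed x gives v²t² + 2Dt − x² = 0, so t = (√(D² + v²x²) − D)/v².
√(D² + v²x²) = √(0.0341² + 0.306² × 141²) = 43.15; v² = 0.093636.
t = (43.15 − 0.0341)/0.093636 = 460 days (vs. the pure-advection estimate x/v = 461 d).

460 days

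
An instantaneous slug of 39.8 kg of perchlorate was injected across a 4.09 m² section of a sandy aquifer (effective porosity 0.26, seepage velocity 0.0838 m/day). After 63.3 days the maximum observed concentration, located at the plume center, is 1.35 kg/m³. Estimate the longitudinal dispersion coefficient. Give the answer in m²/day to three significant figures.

0.966 m²/day

At the plume center C_max = M/(n_e·A·√(4πDt)), so D = M²/(4πt·(n_e·A·C_max)²).
n_e·A·C_max = 0.26 × 4.09 × 1.35 = 1.436 kg/m.
D = 39.8²/(4π × 63.3 × 1.436²) = 0.966 m²/day.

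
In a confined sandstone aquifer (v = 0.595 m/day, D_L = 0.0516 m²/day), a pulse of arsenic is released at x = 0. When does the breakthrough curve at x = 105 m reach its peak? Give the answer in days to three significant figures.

For the 1D instantaneous-source solution, setting ∂C/∂t = 0 at fixed x gives v²t² + 2Dt − x² = 0, so t = (√(D² + v²x²) − D)/v².
√(D² + v²x²) = √(0.0516² + 0.595² × 105²) = 62.48; v² = 0.354025.
t = (62.48 − 0.0516)/0.354025 = 176 days (vs. the pure-advection estimate x/v = 176 d).

176 days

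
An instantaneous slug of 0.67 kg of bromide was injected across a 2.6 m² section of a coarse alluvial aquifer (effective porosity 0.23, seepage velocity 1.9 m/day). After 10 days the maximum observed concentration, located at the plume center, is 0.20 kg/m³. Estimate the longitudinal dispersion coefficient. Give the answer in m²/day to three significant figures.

At the plume center C_max = M/(n_e·A·√(4πDt)), so D = M²/(4πt·(n_e·A·C_max)²).
n_e·A·C_max = 0.23 × 2.6 × 0.20 = 0.1196 kg/m.
D = 0.67²/(4π × 10 × 0.1196²) = 0.250 m²/day.

0.250 m²/day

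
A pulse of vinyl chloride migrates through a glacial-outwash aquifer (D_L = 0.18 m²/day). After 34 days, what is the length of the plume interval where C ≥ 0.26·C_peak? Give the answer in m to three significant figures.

11.5 m

The plume is Gaussian with σ = √(2Dt) = √(2 × 0.18 × 34) = 3.499 m.
C/C_peak = exp(−Δx²/(2σ²)) = 0.26 ⇒ Δx = σ·√(−2 ln 0.26) = 3.499 × 1.641 = 5.742 m.
Width = 2Δx = 11.5 m.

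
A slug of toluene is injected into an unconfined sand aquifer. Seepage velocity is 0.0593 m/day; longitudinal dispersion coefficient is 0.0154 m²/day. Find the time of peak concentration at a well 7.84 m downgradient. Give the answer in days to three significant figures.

For the 1D instantaneous-source solution, setting ∂C/∂t = 0 at fixed x gives v²t² + 2Dt − x² = 0, so t = (√(D² + v²x²) − D)/v².
√(D² + v²x²) = √(0.0154² + 0.0593² × 7.84²) = 0.4652; v² = 0.00351649.
t = (0.4652 − 0.0154)/0.00351649 = 128 days (vs. the pure-advection estimate x/v = 132 d).

128 days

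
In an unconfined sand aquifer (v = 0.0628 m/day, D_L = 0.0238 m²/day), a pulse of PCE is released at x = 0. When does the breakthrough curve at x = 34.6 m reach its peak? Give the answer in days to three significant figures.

For the 1D instantaneous-source solution, setting ∂C/∂t = 0 at fixed x gives v²t² + 2Dt − x² = 0, so t = (√(D² + v²x²) − D)/v².
√(D² + v²x²) = √(0.0238² + 0.0628² × 34.6²) = 2.173; v² = 0.00394384.
t = (2.173 − 0.0238)/0.00394384 = 545 days (vs. the pure-advection estimate x/v = 551 d).

545 days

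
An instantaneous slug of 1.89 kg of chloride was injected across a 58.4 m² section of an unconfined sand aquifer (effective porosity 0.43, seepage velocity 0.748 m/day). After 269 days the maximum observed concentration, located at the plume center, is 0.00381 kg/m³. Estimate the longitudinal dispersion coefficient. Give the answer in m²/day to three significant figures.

At the plume center C_max = M/(n_e·A·√(4πDt)), so D = M²/(4πt·(n_e·A·C_max)²).
n_e·A·C_max = 0.43 × 58.4 × 0.00381 = 0.09568 kg/m.
D = 1.89²/(4π × 269 × 0.09568²) = 0.115 m²/day.

0.115 m²/day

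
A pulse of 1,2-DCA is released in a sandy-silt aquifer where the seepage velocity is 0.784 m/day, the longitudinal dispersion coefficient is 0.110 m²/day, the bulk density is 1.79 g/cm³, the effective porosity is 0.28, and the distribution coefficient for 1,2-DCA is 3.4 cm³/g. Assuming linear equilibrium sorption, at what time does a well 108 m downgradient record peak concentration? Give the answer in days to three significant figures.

3130 days

Retardation factor R = 1 + ρ_b·K_d/n = 1 + 1.79 × 3.4/0.28 = 22.74.
Sorption retards both mechanisms: v_R = v/R = 0.03448 m/day, D_R = D/R = 0.004837 m²/day.
Peak time from v_R²t² + 2D_R t − x² = 0: t = (√(D_R² + v_R²x²) − D_R)/v_R².
√(D_R² + v_R²x²) = √(0.004837² + 0.03448² × 108²) = 3.724; v_R² = 0.001189.
t = (3.724 − 0.004837)/0.001189 = 3130 days.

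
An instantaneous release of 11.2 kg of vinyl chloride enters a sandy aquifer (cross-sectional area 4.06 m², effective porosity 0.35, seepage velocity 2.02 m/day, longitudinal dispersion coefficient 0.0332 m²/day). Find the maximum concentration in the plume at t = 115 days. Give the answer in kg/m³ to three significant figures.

1.14 kg/m³

The peak of an instantaneous 1D plume sits at x = vt; there the Gaussian factor is 1 and C_max = M/(n_e·A·√(4πDt)), where n_e·A is the pore area the mass is dissolved in.
√(4πDt) = √(4π × 0.0332 × 115) = 6.927 m, so C_max = 11.2/(0.35 × 4.06 × 6.927) = 1.14 kg/m³.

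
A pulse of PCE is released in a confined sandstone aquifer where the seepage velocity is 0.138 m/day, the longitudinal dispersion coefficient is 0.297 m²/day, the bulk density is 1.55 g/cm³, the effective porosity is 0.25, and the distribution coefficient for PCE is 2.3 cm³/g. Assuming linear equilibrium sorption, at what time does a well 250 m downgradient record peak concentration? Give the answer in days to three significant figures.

Retardation factor R = 1 + ρ_b·K_d/n = 1 + 1.55 × 2.3/0.25 = 15.26.
Sorption retards both mechanisms: v_R = v/R = 0.009043 m/day, D_R = D/R = 0.01946 m²/day.
Peak time from v_R²t² + 2D_R t − x² = 0: t = (√(D_R² + v_R²x²) − D_R)/v_R².
√(D_R² + v_R²x²) = √(0.01946² + 0.009043² × 250²) = 2.261; v_R² = 8.178e-05.
t = (2.261 − 0.01946)/8.178e-05 = 27400 days.

27400 days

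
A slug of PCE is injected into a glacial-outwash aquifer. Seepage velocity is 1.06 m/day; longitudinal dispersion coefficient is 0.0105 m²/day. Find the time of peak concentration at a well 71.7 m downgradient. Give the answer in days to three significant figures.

For the 1D instantaneous-source solution, setting ∂C/∂t = 0 at fixed x gives v²t² + 2Dt − x² = 0, so t = (√(D² + v²x²) − D)/v².
√(D² + v²x²) = √(0.0105² + 1.06² × 71.7²) = 76.00; v² = 1.1236.
t = (76.00 − 0.0105)/1.1236 = 67.6 days (vs. the pure-advection estimate x/v = 67.6 d).

67.6 days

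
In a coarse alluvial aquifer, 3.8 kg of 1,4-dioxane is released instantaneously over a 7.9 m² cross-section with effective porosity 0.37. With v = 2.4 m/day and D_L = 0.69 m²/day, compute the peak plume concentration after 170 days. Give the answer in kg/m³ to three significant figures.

0.0339 kg/m³

The peak of an instantaneous 1D plume sits at x = vt; there the Gaussian factor is 1 and C_max = M/(n_e·A·√(4πDt)), where n_e·A is the pore area the mass is dissolved in.
√(4πDt) = √(4π × 0.69 × 170) = 38.39 m, so C_max = 3.8/(0.37 × 7.9 × 38.39) = 0.0339 kg/m³.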